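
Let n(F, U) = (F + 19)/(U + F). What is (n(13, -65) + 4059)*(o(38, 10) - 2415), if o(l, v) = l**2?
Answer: -51228989/13 ≈ -3.9407e+6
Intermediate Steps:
n(F, U) = (19 + F)/(F + U)
(n(13, -65) + 4059)*(o(38, 10) - 2415) = ((19 + 13)/(13 - 65) + 4059)*(38**2 - 2415) = (32/(-52) + 4059)*(1444 - 2415) = (-1/52*32 + 4059)*(-971) = (-8/13 + 4059)*(-971) = (52759/13)*(-971) = -51228989/13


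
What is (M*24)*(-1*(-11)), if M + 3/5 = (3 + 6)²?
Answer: 106128/5 ≈ 21226.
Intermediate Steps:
M = 402/5 (M = -⅗ + (3 + 6)² = -⅗ + 9² = -⅗ + 81 = 402/5 ≈ 80.400)
(M*24)*(-1*(-11)) = ((402/5)*24)*(-1*(-11)) = (9648/5)*11 = 106128/5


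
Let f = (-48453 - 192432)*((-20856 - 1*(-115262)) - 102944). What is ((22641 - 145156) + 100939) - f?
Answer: -2056697706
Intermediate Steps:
f = 2056676130 (f = -240885*((-20856 + 115262) - 102944) = -240885*(94406 - 102944) = -240885*(-8538) = 2056676130)
((22641 - 145156) + 100939) - f = ((22641 - 145156) + 100939) - 1*2056676130 = (-122515 + 100939) - 2056676130 = -21576 - 2056676130 = -2056697706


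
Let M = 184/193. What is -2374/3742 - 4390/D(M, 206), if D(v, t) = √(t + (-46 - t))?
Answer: -1187/1871 + 2195*I*√46/23 ≈ -0.63442 + 647.27*I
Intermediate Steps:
M = 184/193 (M = 184*(1/193) = 184/193 ≈ 0.95337)
D(v, t) = I*√46 (D(v, t) = √(-46) = I*√46)
-2374/3742 - 4390/D(M, 206) = -2374/3742 - 4390*(-I*√46/46) = -2374*1/3742 - (-2195)*I*√46/23 = -1187/1871 + 2195*I*√46/23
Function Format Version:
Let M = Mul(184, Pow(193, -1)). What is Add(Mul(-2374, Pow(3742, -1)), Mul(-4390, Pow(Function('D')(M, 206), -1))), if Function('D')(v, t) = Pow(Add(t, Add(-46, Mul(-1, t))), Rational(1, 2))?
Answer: Add(Rational(-1187, 1871), Mul(Rational(2195, 23), I, Pow(46, Rational(1, 2)))) ≈ Add(-0.63442, Mul(647.27, I))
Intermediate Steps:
M = Rational(184, 193) (M = Mul(184, Rational(1, 193)) = Rational(184, 193) ≈ 0.95337)
Function('D')(v, t) = Mul(I, Pow(46, Rational(1, 2))) (Function('D')(v, t) = Pow(-46, Rational(1, 2)) = Mul(I, Pow(46, Rational(1, 2))))
Add(Mul(-2374, Pow(3742, -1)), Mul(-4390, Pow(Function('D')(M, 206), -1))) = Add(Mul(-2374, Pow(3742, -1)), Mul(-4390, Pow(Mul(I, Pow(46, Rational(1, 2))), -1))) = Add(Mul(-2374, Rational(1, 3742)), Mul(-4390, Mul(Rational(-1, 46), I, Pow(46, Rational(1, 2))))) = Add(Rational(-1187, 1871), Mul(Rational(2195, 23), I, Pow(46, Rational(1, 2))))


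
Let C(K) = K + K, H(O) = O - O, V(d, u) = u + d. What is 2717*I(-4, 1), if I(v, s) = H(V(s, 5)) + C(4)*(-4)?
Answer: -86944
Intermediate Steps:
V(d, u) = d + u
H(O) = 0
C(K) = 2*K
I(v, s) = -32 (I(v, s) = 0 + (2*4)*(-4) = 0 + 8*(-4) = 0 - 32 = -32)
2717*I(-4, 1) = 2717*(-32) = -86944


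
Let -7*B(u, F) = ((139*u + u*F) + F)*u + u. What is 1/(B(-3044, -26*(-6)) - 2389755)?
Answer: -7/2749701497 ≈ -2.5457e-9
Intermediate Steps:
B(u, F) = -u/7 - u*(F + 139*u + F*u)/7 (B(u, F) = -(((139*u + u*F) + F)*u + u)/7 = -(((139*u + F*u) + F)*u + u)/7 = -((F + 139*u + F*u)*u + u)/7 = -(u*(F + 139*u + F*u) + u)/7 = -(u + u*(F + 139*u + F*u))/7 = -u/7 - u*(F + 139*u + F*u)/7)
1/(B(-3044, -26*(-6)) - 2389755) = 1/(-⅐*(-3044)*(1 - 26*(-6) + 139*(-3044) - 26*(-6)*(-3044)) - 2389755) = 1/(-⅐*(-3044)*(1 + 156 - 423116 + 156*(-3044)) - 2389755) = 1/(-⅐*(-3044)*(1 + 156 - 423116 - 474864) - 2389755) = 1/(-⅐*(-3044)*(-897823) - 2389755) = 1/(-2732973212/7 - 2389755) = 1/(-2749701497/7) = -7/2749701497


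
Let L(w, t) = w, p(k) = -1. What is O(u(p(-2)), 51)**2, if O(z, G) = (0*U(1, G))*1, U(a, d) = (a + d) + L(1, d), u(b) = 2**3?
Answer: 0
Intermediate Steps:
u(b) = 8
U(a, d) = 1 + a + d (U(a, d) = (a + d) + 1 = 1 + a + d)
O(z, G) = 0 (O(z, G) = (0*(1 + 1 + G))*1 = (0*(2 + G))*1 = 0*1 = 0)
O(u(p(-2)), 51)**2 = 0**2 = 0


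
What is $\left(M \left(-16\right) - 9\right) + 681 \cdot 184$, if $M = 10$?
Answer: $125135$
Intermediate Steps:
$\left(M \left(-16\right) - 9\right) + 681 \cdot 184 = \left(10 \left(-16\right) - 9\right) + 681 \cdot 184 = \left(-160 - 9\right) + 125304 = -169 + 125304 = 125135$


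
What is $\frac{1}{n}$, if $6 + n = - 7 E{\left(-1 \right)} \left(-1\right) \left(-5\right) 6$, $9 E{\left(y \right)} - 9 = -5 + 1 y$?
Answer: $- \frac{1}{76} \approx -0.013158$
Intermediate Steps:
$E{\left(y \right)} = \frac{4}{9} + \frac{y}{9}$ ($E{\left(y \right)} = 1 + \frac{-5 + 1 y}{9} = 1 + \frac{-5 + y}{9} = 1 + \left(- \frac{5}{9} + \frac{y}{9}\right) = \frac{4}{9} + \frac{y}{9}$)
$n = -76$ ($n = -6 + - 7 \left(\frac{4}{9} + \frac{1}{9} \left(-1\right)\right) \left(-1\right) \left(-5\right) 6 = -6 + - 7 \left(\frac{4}{9} - \frac{1}{9}\right) 5 \cdot 6 = -6 + \left(-7\right) \frac{1}{3} \cdot 30 = -6 - 70 = -76$)
$\frac{1}{n} = \frac{1}{-76} = - \frac{1}{76}$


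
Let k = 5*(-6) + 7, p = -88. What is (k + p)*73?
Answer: -8103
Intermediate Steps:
k = -23 (k = -30 + 7 = -23)
(k + p)*73 = (-23 - 88)*73 = -111*73 = -8103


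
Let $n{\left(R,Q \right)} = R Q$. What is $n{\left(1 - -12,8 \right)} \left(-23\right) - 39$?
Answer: $-2431$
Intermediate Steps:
$n{\left(R,Q \right)} = Q R$
$n{\left(1 - -12,8 \right)} \left(-23\right) - 39 = 8 \left(1 - -12\right) \left(-23\right) - 39 = 8 \left(1 + 12\right) \left(-23\right) - 39 = 8 \cdot 13 \left(-23\right) - 39 = 104 \left(-23\right) - 39 = -2392 - 39 = -2431$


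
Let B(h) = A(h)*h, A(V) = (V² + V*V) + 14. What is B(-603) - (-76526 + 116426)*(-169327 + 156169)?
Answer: 86483304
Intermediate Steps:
A(V) = 14 + 2*V² (A(V) = (V² + V²) + 14 = 2*V² + 14 = 14 + 2*V²)
B(h) = h*(14 + 2*h²) (B(h) = (14 + 2*h²)*h = h*(14 + 2*h²))
B(-603) - (-76526 + 116426)*(-169327 + 156169) = 2*(-603)*(7 + (-603)²) - (-76526 + 116426)*(-169327 + 156169) = 2*(-603)*(7 + 363609) - 39900*(-13158) = 2*(-603)*363616 - 1*(-525004200) = -438520896 + 525004200 = 86483304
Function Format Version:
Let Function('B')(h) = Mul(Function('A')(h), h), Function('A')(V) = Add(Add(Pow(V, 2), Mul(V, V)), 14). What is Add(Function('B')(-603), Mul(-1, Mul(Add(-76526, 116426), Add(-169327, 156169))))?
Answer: 86483304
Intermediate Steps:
Function('A')(V) = Add(14, Mul(2, Pow(V, 2))) (Function('A')(V) = Add(Add(Pow(V, 2), Pow(V, 2)), 14) = Add(Mul(2, Pow(V, 2)), 14) = Add(14, Mul(2, Pow(V, 2))))
Function('B')(h) = Mul(h, Add(14, Mul(2, Pow(h, 2)))) (Function('B')(h) = Mul(Add(14, Mul(2, Pow(h, 2))), h) = Mul(h, Add(14, Mul(2, Pow(h, 2)))))
Add(Function('B')(-603), Mul(-1, Mul(Add(-76526, 116426), Add(-169327, 156169)))) = Add(Mul(2, -603, Add(7, Pow(-603, 2))), Mul(-1, Mul(Add(-76526, 116426), Add(-169327, 156169)))) = Add(Mul(2, -603, Add(7, 363609)), Mul(-1, Mul(39900, -13158))) = Add(Mul(2, -603, 363616), Mul(-1, -525004200)) = Add(-438520896, 525004200) = 86483304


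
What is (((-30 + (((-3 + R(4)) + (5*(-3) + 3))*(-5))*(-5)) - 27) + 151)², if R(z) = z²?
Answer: 14161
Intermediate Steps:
(((-30 + (((-3 + R(4)) + (5*(-3) + 3))*(-5))*(-5)) - 27) + 151)² = (((-30 + (((-3 + 4²) + (5*(-3) + 3))*(-5))*(-5)) - 27) + 151)² = (((-30 + (((-3 + 16) + (-15 + 3))*(-5))*(-5)) - 27) + 151)² = (((-30 + ((13 - 12)*(-5))*(-5)) - 27) + 151)² = (((-30 + (1*(-5))*(-5)) - 27) + 151)² = (((-30 - 5*(-5)) - 27) + 151)² = (((-30 + 25) - 27) + 151)² = ((-5 - 27) + 151)² = (-32 + 151)² = 119² = 14161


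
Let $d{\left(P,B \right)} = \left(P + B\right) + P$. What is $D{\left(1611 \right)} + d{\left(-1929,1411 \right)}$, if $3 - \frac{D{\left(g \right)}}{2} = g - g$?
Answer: $-2441$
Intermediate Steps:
$D{\left(g \right)} = 6$ ($D{\left(g \right)} = 6 - 2 \left(g - g\right) = 6 - 0 = 6 + 0 = 6$)
$d{\left(P,B \right)} = B + 2 P$ ($d{\left(P,B \right)} = \left(B + P\right) + P = B + 2 P$)
$D{\left(1611 \right)} + d{\left(-1929,1411 \right)} = 6 + \left(1411 + 2 \left(-1929\right)\right) = 6 + \left(1411 - 3858\right) = 6 - 2447 = -2441$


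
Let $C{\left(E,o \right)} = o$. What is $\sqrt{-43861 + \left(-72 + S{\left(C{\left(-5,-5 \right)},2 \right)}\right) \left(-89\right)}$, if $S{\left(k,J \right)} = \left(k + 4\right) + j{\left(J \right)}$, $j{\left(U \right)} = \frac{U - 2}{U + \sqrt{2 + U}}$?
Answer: $2 i \sqrt{9341} \approx 193.3 i$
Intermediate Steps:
$j{\left(U \right)} = \frac{-2 + U}{U + \sqrt{2 + U}}$
$S{\left(k,J \right)} = 4 + k + \frac{-2 + J}{J + \sqrt{2 + J}}$ ($S{\left(k,J \right)} = \left(k + 4\right) + \frac{-2 + J}{J + \sqrt{2 + J}} = \left(4 + k\right) + \frac{-2 + J}{J + \sqrt{2 + J}} = 4 + k + \frac{-2 + J}{J + \sqrt{2 + J}}$)
$\sqrt{-43861 + \left(-72 + S{\left(C{\left(-5,-5 \right)},2 \right)}\right) \left(-89\right)} = \sqrt{-43861 + \left(-72 + \frac{-2 + 2 + \left(4 - 5\right) \left(2 + \sqrt{2 + 2}\right)}{2 + \sqrt{2 + 2}}\right) \left(-89\right)} = \sqrt{-43861 + \left(-72 + \frac{-2 + 2 - \left(2 + \sqrt{4}\right)}{2 + \sqrt{4}}\right) \left(-89\right)} = \sqrt{-43861 + \left(-72 + \frac{-2 + 2 - \left(2 + 2\right)}{2 + 2}\right) \left(-89\right)} = \sqrt{-43861 + \left(-72 + \frac{-2 + 2 - 4}{4}\right) \left(-89\right)} = \sqrt{-43861 + \left(-72 + \frac{1}{4} \left(-4\right)\right) \left(-89\right)} = \sqrt{-43861 + \left(-72 - 1\right) \left(-89\right)} = \sqrt{-43861 - -6497} = \sqrt{-43861 + 6497} = \sqrt{-37364} = 2 i \sqrt{9341}$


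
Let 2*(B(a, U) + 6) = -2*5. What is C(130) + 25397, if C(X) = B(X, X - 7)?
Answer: 25386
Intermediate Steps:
B(a, U) = -11 (B(a, U) = -6 + (-2*5)/2 = -6 + (½)*(-10) = -6 - 5 = -11)
C(X) = -11
C(130) + 25397 = -11 + 25397 = 25386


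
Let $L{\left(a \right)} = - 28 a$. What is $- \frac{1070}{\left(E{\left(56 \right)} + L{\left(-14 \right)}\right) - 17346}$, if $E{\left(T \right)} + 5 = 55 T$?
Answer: $\frac{1070}{13879} \approx 0.077095$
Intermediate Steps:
$E{\left(T \right)} = -5 + 55 T$
$- \frac{1070}{\left(E{\left(56 \right)} + L{\left(-14 \right)}\right) - 17346} = - \frac{1070}{\left(\left(-5 + 55 \cdot 56\right) - -392\right) - 17346} = - \frac{1070}{\left(\left(-5 + 3080\right) + 392\right) - 17346} = - \frac{1070}{\left(3075 + 392\right) - 17346} = - \frac{1070}{3467 - 17346} = - \frac{1070}{-13879} = \left(-1070\right) \left(- \frac{1}{13879}\right) = \frac{1070}{13879}$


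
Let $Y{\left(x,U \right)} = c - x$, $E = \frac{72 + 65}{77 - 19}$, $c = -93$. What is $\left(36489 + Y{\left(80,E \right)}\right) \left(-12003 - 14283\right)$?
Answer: $-954602376$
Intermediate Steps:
$E = \frac{137}{58} \approx 2.3621$
$Y{\left(x,U \right)} = -93 - x$
$\left(36489 + Y{\left(80,E \right)}\right) \left(-12003 - 14283\right) = \left(36489 - 173\right) \left(-12003 - 14283\right) = \left(36489 - 173\right) \left(-26286\right) = 36316 \left(-26286\right) = -954602376$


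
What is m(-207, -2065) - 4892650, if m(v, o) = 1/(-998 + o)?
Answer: -14986186951/3063 ≈ -4.8926e+6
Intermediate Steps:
m(-207, -2065) - 4892650 = 1/(-998 - 2065) - 4892650 = 1/(-3063) - 4892650 = -1/3063 - 4892650 = -14986186951/3063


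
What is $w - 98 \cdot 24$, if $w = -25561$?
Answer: $-27913$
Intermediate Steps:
$w - 98 \cdot 24 = -25561 - 98 \cdot 24 = -25561 - 2352 = -27913$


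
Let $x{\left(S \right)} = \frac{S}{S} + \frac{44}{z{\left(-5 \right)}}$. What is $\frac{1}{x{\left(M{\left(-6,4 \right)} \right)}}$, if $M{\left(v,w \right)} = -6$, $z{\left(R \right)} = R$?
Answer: $- \frac{5}{39} \approx -0.12821$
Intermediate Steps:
$x{\left(S \right)} = - \frac{39}{5}$ ($x{\left(S \right)} = \frac{S}{S} + \frac{44}{-5} = 1 + 44 \left(- \frac{1}{5}\right) = 1 - \frac{44}{5} = - \frac{39}{5}$)
$\frac{1}{x{\left(M{\left(-6,4 \right)} \right)}} = \frac{1}{- \frac{39}{5}} = - \frac{5}{39}$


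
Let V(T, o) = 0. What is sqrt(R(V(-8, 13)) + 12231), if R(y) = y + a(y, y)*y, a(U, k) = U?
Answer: 9*sqrt(151) ≈ 110.59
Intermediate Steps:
R(y) = y + y**2 (R(y) = y + y*y = y + y**2)
sqrt(R(V(-8, 13)) + 12231) = sqrt(0*(1 + 0) + 12231) = sqrt(0*1 + 12231) = sqrt(0 + 12231) = sqrt(12231) = 9*sqrt(151)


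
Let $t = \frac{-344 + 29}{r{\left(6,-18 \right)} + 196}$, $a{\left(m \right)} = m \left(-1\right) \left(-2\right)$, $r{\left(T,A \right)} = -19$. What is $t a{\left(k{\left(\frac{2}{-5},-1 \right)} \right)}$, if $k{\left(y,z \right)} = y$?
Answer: $\frac{84}{59} \approx 1.4237$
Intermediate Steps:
$a{\left(m \right)} = 2 m$ ($a{\left(m \right)} = - m \left(-2\right) = 2 m$)
$t = - \frac{105}{59}$ ($t = \frac{-344 + 29}{-19 + 196} = - \frac{315}{177} = \left(-315\right) \frac{1}{177} = - \frac{105}{59} \approx -1.7797$)
$t a{\left(k{\left(\frac{2}{-5},-1 \right)} \right)} = - \frac{105 \cdot 2 \frac{2}{-5}}{59} = - \frac{105 \cdot 2 \cdot 2 \left(- \frac{1}{5}\right)}{59} = - \frac{105 \cdot 2 \left(- \frac{2}{5}\right)}{59} = \left(- \frac{105}{59}\right) \left(- \frac{4}{5}\right) = \frac{84}{59}$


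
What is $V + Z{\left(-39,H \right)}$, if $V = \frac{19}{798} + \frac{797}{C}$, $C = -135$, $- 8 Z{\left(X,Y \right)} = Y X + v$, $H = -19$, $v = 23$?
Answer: $- \frac{95804}{945} \approx -101.38$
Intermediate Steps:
$Z{\left(X,Y \right)} = - \frac{23}{8} - \frac{X Y}{8}$ ($Z{\left(X,Y \right)} = - \frac{Y X + 23}{8} = - \frac{X Y + 23}{8} = - \frac{23 + X Y}{8} = - \frac{23}{8} - \frac{X Y}{8}$)
$V = - \frac{11113}{1890}$ ($V = \frac{19}{798} + \frac{797}{-135} = 19 \cdot \frac{1}{798} + 797 \left(- \frac{1}{135}\right) = \frac{1}{42} - \frac{797}{135} = - \frac{11113}{1890} \approx -5.8799$)
$V + Z{\left(-39,H \right)} = - \frac{11113}{1890} - \left(\frac{23}{8} - - \frac{741}{8}\right) = - \frac{11113}{1890} - \frac{191}{2} = - \frac{95804}{945}$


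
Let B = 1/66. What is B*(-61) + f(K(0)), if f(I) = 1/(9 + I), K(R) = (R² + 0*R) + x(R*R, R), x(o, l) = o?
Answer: -161/198 ≈ -0.81313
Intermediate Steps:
B = 1/66 ≈ 0.015152
K(R) = 2*R² (K(R) = (R² + 0*R) + R*R = (R² + 0) + R² = R² + R² = 2*R²)
B*(-61) + f(K(0)) = (1/66)*(-61) + 1/(9 + 2*0²) = -61/66 + 1/(9 + 2*0) = -61/66 + 1/(9 + 0) = -61/66 + 1/9 = -61/66 + ⅑ = -161/198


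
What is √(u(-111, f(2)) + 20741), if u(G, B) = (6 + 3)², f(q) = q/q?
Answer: √20822 ≈ 144.30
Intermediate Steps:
f(q) = 1
u(G, B) = 81 (u(G, B) = 9² = 81)
√(u(-111, f(2)) + 20741) = √(81 + 20741) = √20822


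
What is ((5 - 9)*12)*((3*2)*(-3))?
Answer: 864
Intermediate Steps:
((5 - 9)*12)*((3*2)*(-3)) = (-4*12)*(6*(-3)) = -48*(-18) = 864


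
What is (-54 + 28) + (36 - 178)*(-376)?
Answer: 53366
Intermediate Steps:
(-54 + 28) + (36 - 178)*(-376) = -26 - 142*(-376) = -26 + 53392 = 53366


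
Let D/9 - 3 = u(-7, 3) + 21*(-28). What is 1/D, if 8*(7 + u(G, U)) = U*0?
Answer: -1/5328 ≈ -0.00018769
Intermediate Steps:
u(G, U) = -7 (u(G, U) = -7 + (U*0)/8 = -7 + (⅛)*0 = -7 + 0 = -7)
D = -5328 (D = 27 + 9*(-7 + 21*(-28)) = 27 + 9*(-7 - 588) = 27 + 9*(-595) = 27 - 5355 = -5328)
1/D = 1/(-5328) = -1/5328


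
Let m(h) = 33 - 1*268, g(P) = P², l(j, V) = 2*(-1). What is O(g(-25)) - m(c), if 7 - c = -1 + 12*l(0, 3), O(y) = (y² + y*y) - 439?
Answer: 781046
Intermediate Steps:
l(j, V) = -2
O(y) = -439 + 2*y² (O(y) = (y² + y²) - 439 = 2*y² - 439 = -439 + 2*y²)
c = 32 (c = 7 - (-1 + 12*(-2)) = 7 - (-1 - 24) = 7 - 1*(-25) = 7 + 25 = 32)
m(h) = -235 (m(h) = 33 - 268 = -235)
O(g(-25)) - m(c) = (-439 + 2*((-25)²)²) - 1*(-235) = (-439 + 2*625²) + 235 = (-439 + 2*390625) + 235 = (-439 + 781250) + 235 = 780811 + 235 = 781046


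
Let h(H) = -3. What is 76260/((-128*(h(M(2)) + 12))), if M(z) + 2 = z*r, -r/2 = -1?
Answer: -6355/96 ≈ -66.198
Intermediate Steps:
r = 2 (r = -2*(-1) = 2)
M(z) = -2 + 2*z (M(z) = -2 + z*2 = -2 + 2*z)
76260/((-128*(h(M(2)) + 12))) = 76260/((-128*(-3 + 12))) = 76260/((-128*9)) = 76260/(-1152) = 76260*(-1/1152) = -6355/96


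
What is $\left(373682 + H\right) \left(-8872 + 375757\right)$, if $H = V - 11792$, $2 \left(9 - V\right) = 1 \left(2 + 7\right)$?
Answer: $\frac{265547327265}{2} \approx 1.3277 \cdot 10^{11}$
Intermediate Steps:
$V = \frac{9}{2}$ ($V = 9 - \frac{1 \left(2 + 7\right)}{2} = 9 - \frac{1 \cdot 9}{2} = 9 - \frac{9}{2} = \frac{9}{2} \approx 4.5$)
$H = - \frac{23575}{2}$ ($H = \frac{9}{2} - 11792 = - \frac{23575}{2} \approx -11788.0$)
$\left(373682 + H\right) \left(-8872 + 375757\right) = \left(373682 - \frac{23575}{2}\right) \left(-8872 + 375757\right) = \frac{723789}{2} \cdot 366885 = \frac{265547327265}{2}$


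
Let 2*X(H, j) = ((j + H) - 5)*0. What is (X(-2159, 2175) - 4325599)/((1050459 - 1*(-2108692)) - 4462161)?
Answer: 4325599/1303010 ≈ 3.3197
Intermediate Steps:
X(H, j) = 0 (X(H, j) = (((j + H) - 5)*0)/2 = (((H + j) - 5)*0)/2 = ((-5 + H + j)*0)/2 = (1/2)*0 = 0)
(X(-2159, 2175) - 4325599)/((1050459 - 1*(-2108692)) - 4462161) = (0 - 4325599)/((1050459 - 1*(-2108692)) - 4462161) = -4325599/((1050459 + 2108692) - 4462161) = -4325599/(3159151 - 4462161) = -4325599/(-1303010) = -4325599*(-1/1303010) = 4325599/1303010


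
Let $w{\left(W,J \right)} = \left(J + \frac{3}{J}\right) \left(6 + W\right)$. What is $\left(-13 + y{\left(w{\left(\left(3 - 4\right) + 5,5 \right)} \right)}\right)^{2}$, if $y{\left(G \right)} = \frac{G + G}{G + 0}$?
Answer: $121$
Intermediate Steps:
$w{\left(W,J \right)} = \left(6 + W\right) \left(J + \frac{3}{J}\right)$
$y{\left(G \right)} = 2$ ($y{\left(G \right)} = \frac{2 G}{G} = 2$)
$\left(-13 + y{\left(w{\left(\left(3 - 4\right) + 5,5 \right)} \right)}\right)^{2} = \left(-13 + 2\right)^{2} = \left(-11\right)^{2} = 121$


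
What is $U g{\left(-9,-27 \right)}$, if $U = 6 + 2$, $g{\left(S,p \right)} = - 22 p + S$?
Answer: $4680$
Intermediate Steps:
$g{\left(S,p \right)} = S - 22 p$
$U = 8$
$U g{\left(-9,-27 \right)} = 8 \left(-9 - -594\right) = 8 \left(-9 + 594\right) = 8 \cdot 585 = 4680$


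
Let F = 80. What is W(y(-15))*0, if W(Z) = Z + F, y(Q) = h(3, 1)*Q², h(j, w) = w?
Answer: 0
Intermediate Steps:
y(Q) = Q² (y(Q) = 1*Q² = Q²)
W(Z) = 80 + Z (W(Z) = Z + 80 = 80 + Z)
W(y(-15))*0 = (80 + (-15)²)*0 = (80 + 225)*0 = 305*0 = 0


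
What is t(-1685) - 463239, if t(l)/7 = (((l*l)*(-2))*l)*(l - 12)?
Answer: -113660508684989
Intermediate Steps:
t(l) = -14*l**3*(-12 + l) (t(l) = 7*((((l*l)*(-2))*l)*(l - 12)) = 7*(((l**2*(-2))*l)*(-12 + l)) = 7*(((-2*l**2)*l)*(-12 + l)) = 7*((-2*l**3)*(-12 + l)) = 7*(-2*l**3*(-12 + l)) = -14*l**3*(-12 + l))
t(-1685) - 463239 = 14*(-1685)**3*(12 - 1*(-1685)) - 463239 = 14*(-4784094125)*(12 + 1685) - 463239 = 14*(-4784094125)*1697 - 463239 = -113660508221750 - 463239 = -113660508684989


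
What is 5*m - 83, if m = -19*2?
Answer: -273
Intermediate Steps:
m = -38
5*m - 83 = 5*(-38) - 83 = -190 - 83 = -273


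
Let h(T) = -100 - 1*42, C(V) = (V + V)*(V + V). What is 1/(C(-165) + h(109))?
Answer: 1/108758 ≈ 9.1947e-6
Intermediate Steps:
C(V) = 4*V² (C(V) = (2*V)*(2*V) = 4*V²)
h(T) = -142 (h(T) = -100 - 42 = -142)
1/(C(-165) + h(109)) = 1/(4*(-165)² - 142) = 1/(4*27225 - 142) = 1/(108900 - 142) = 1/108758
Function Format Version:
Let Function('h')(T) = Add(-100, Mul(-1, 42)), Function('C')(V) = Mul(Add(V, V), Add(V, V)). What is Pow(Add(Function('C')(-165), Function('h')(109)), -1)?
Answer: Rational(1, 108758) ≈ 9.1947e-6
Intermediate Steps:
Function('C')(V) = Mul(4, Pow(V, 2)) (Function('C')(V) = Mul(Mul(2, V), Mul(2, V)) = Mul(4, Pow(V, 2)))
Function('h')(T) = -142 (Function('h')(T) = Add(-100, -42) = -142)
Pow(Add(Function('C')(-165), Function('h')(109)), -1) = Pow(Add(Mul(4, Pow(-165, 2)), -142), -1) = Pow(Add(Mul(4, 27225), -142), -1) = Pow(Add(108900, -142), -1) = Pow(108758, -1) = Rational(1, 108758)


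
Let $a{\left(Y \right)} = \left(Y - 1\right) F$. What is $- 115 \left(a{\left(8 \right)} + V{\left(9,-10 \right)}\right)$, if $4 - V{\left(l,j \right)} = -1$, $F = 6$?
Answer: $-5405$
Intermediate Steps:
$V{\left(l,j \right)} = 5$ ($V{\left(l,j \right)} = 4 - -1 = 4 + 1 = 5$)
$a{\left(Y \right)} = -6 + 6 Y$ ($a{\left(Y \right)} = \left(Y - 1\right) 6 = \left(-1 + Y\right) 6 = -6 + 6 Y$)
$- 115 \left(a{\left(8 \right)} + V{\left(9,-10 \right)}\right) = - 115 \left(\left(-6 + 6 \cdot 8\right) + 5\right) = - 115 \left(\left(-6 + 48\right) + 5\right) = - 115 \left(42 + 5\right) = \left(-115\right) 47 = -5405$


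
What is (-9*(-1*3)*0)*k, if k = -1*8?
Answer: 0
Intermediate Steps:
k = -8
(-9*(-1*3)*0)*k = -9*(-1*3)*0*(-8) = -(-27)*0*(-8) = -9*0*(-8) = 0*(-8) = 0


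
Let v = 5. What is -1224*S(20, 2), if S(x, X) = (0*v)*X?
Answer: 0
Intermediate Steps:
S(x, X) = 0 (S(x, X) = (0*5)*X = 0*X = 0)
-1224*S(20, 2) = -1224*0 = 0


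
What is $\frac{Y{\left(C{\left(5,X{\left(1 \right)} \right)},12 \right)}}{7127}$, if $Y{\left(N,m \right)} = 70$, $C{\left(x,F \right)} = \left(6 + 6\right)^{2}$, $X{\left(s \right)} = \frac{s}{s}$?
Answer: $\frac{70}{7127} \approx 0.0098218$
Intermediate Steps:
$X{\left(s \right)} = 1$
$C{\left(x,F \right)} = 144$ ($C{\left(x,F \right)} = 12^{2} = 144$)
$\frac{Y{\left(C{\left(5,X{\left(1 \right)} \right)},12 \right)}}{7127} = \frac{70}{7127}$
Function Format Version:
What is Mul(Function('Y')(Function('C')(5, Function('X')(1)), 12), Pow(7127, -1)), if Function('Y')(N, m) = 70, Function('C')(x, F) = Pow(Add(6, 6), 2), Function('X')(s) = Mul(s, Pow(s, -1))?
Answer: Rational(70, 7127) ≈ 0.0098218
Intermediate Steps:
Function('X')(s) = 1
Function('C')(x, F) = 144 (Function('C')(x, F) = Pow(12, 2) = 144)
Mul(Function('Y')(Function('C')(5, Function('X')(1)), 12), Pow(7127, -1)) = Mul(70, Pow(7127, -1)) = Mul(70, Rational(1, 7127)) = Rational(70, 7127)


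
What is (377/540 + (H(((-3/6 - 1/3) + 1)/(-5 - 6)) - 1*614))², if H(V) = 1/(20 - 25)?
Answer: 109753726681/291600 ≈ 3.7638e+5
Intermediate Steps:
H(V) = -⅕ (H(V) = 1/(-5) = -⅕)
(377/540 + (H(((-3/6 - 1/3) + 1)/(-5 - 6)) - 1*614))² = (377/540 + (-⅕ - 1*614))² = (377*(1/540) + (-⅕ - 614))² = (377/540 - 3071/5)² = (-331291/540)² = 109753726681/291600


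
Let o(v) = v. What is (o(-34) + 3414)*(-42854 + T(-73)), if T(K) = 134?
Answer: -144393600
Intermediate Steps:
(o(-34) + 3414)*(-42854 + T(-73)) = (-34 + 3414)*(-42854 + 134) = 3380*(-42720) = -144393600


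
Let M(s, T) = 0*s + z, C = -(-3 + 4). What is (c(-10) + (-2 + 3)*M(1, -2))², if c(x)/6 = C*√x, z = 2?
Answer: -356 - 24*I*√10 ≈ -356.0 - 75.895*I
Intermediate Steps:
C = -1 (C = -1*1 = -1)
M(s, T) = 2 (M(s, T) = 0*s + 2 = 0 + 2 = 2)
c(x) = -6*√x (c(x) = 6*(-√x) = -6*√x)
(c(-10) + (-2 + 3)*M(1, -2))² = (-6*I*√10 + (-2 + 3)*2)² = (-6*I*√10 + 1*2)² = (-6*I*√10 + 2)² = (2 - 6*I*√10)²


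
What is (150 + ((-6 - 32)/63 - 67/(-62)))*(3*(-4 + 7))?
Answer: 587765/434 ≈ 1354.3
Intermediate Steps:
(150 + ((-6 - 32)/63 - 67/(-62)))*(3*(-4 + 7)) = (150 + (-38*1/63 - 67*(-1/62)))*(3*3) = (150 + (-38/63 + 67/62))*9 = (150 + 1865/3906)*9 = (587765/3906)*9 = 587765/434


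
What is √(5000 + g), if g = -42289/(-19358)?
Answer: √1874479450462/19358 ≈ 70.726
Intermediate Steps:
g = 42289/19358 (g = -42289*(-1/19358) = 42289/19358 ≈ 2.1846)
√(5000 + g) = √(5000 + 42289/19358) = √(96832289/19358) = √1874479450462/19358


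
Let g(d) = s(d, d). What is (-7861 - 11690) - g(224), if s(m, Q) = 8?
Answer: -19559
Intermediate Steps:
g(d) = 8
(-7861 - 11690) - g(224) = (-7861 - 11690) - 1*8 = -19551 - 8 = -19559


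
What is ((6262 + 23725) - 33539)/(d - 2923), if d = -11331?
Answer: 1776/7127 ≈ 0.24919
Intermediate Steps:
((6262 + 23725) - 33539)/(d - 2923) = ((6262 + 23725) - 33539)/(-11331 - 2923) = (29987 - 33539)/(-14254) = -3552*(-1/14254) = 1776/7127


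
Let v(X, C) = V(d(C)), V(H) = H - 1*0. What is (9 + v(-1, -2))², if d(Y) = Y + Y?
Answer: 25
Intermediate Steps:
d(Y) = 2*Y
V(H) = H (V(H) = H + 0 = H)
v(X, C) = 2*C
(9 + v(-1, -2))² = (9 + 2*(-2))² = (9 - 4)² = 5² = 25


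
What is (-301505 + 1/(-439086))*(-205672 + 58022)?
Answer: 9773442548618575/219543 ≈ 4.4517e+10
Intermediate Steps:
(-301505 + 1/(-439086))*(-205672 + 58022) = (-301505 - 1/439086)*(-147650) = -132386624431/439086*(-147650) = 9773442548618575/219543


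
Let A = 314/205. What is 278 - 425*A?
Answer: -15292/41 ≈ -372.98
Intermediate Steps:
A = 314/205 (A = 314*(1/205) = 314/205 ≈ 1.5317)
278 - 425*A = 278 - 425*314/205 = 278 - 26690/41 = -15292/41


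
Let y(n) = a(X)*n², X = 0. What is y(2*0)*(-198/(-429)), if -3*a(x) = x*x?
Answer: 0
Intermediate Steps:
a(x) = -x²/3 (a(x) = -x*x/3 = -x²/3)
y(n) = 0 (y(n) = (-⅓*0²)*n² = (-⅓*0)*n² = 0*n² = 0)
y(2*0)*(-198/(-429)) = 0*(-198/(-429)) = 0*(-198*(-1/429)) = 0*(6/13) = 0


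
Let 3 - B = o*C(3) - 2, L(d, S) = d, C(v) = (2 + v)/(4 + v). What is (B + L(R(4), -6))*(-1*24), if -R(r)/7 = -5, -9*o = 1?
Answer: -20200/21 ≈ -961.90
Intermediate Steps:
o = -⅑ (o = -⅑*1 = -⅑ ≈ -0.11111)
R(r) = 35 (R(r) = -7*(-5) = 35)
C(v) = (2 + v)/(4 + v)
B = 320/63 (B = 3 - (-(2 + 3)/(9*(4 + 3)) - 2) = 3 - (-5/(9*7) - 2) = 3 - (-5/63 - 2) = 3 - 1*(-131/63) = 3 + 131/63 = 320/63 ≈ 5.0794)
(B + L(R(4), -6))*(-1*24) = (320/63 + 35)*(-1*24) = (2525/63)*(-24) = -20200/21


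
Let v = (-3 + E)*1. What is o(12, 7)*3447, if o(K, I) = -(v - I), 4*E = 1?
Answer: 134433/4 ≈ 33608.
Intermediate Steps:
E = 1/4 (E = (1/4)*1 = 1/4 ≈ 0.25000)
v = -11/4 (v = (-3 + 1/4)*1 = -11/4*1 = -11/4 ≈ -2.7500)
o(K, I) = 11/4 + I (o(K, I) = -(-11/4 - I) = 11/4 + I)
o(12, 7)*3447 = (11/4 + 7)*3447 = (39/4)*3447 = 134433/4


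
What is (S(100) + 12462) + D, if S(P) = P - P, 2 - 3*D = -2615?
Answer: 40003/3 ≈ 13334.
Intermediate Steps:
D = 2617/3 (D = ⅔ - ⅓*(-2615) = ⅔ + 2615/3 = 2617/3 ≈ 872.33)
S(P) = 0
(S(100) + 12462) + D = (0 + 12462) + 2617/3 = 12462 + 2617/3 = 40003/3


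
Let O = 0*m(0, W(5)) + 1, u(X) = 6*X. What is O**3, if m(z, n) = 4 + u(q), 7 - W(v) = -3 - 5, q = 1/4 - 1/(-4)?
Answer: 1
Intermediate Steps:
q = 1/2 (q = 1*(1/4) - 1*(-1/4) = 1/4 + 1/4 = 1/2 ≈ 0.50000)
W(v) = 15 (W(v) = 7 - (-3 - 5) = 7 - 1*(-8) = 7 + 8 = 15)
m(z, n) = 7 (m(z, n) = 4 + 6*(1/2) = 4 + 3 = 7)
O = 1 (O = 0*7 + 1 = 0 + 1 = 1)
O**3 = 1**3 = 1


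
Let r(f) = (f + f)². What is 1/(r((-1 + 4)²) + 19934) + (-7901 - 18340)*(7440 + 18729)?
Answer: -13911183368081/20258 ≈ -6.8670e+8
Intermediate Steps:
r(f) = 4*f² (r(f) = (2*f)² = 4*f²)
1/(r((-1 + 4)²) + 19934) + (-7901 - 18340)*(7440 + 18729) = 1/(4*((-1 + 4)²)² + 19934) + (-7901 - 18340)*(7440 + 18729) = 1/(4*(3²)² + 19934) - 26241*26169 = 1/(4*9² + 19934) - 686700729 = 1/(4*81 + 19934) - 686700729 = 1/(324 + 19934) - 686700729 = 1/20258 - 686700729 = -13911183368081/20258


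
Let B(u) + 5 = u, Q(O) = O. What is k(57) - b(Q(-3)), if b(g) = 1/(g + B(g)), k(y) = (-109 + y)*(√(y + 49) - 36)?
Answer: 20593/11 - 52*√106 ≈ 1336.7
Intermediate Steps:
B(u) = -5 + u
k(y) = (-109 + y)*(-36 + √(49 + y)) (k(y) = (-109 + y)*(√(49 + y) - 36) = (-109 + y)*(-36 + √(49 + y)))
b(g) = 1/(-5 + 2*g) (b(g) = 1/(g + (-5 + g)) = 1/(-5 + 2*g))
k(57) - b(Q(-3)) = (3924 - 109*√(49 + 57) - 36*57 + 57*√(49 + 57)) - 1/(-5 + 2*(-3)) = (3924 - 109*√106 - 2052 + 57*√106) - 1/(-5 - 6) = (1872 - 52*√106) - 1/(-11) = (1872 - 52*√106) - 1*(-1/11) = (1872 - 52*√106) + 1/11 = 20593/11 - 52*√106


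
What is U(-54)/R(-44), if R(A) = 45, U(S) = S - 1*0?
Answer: -6/5 ≈ -1.2000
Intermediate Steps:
U(S) = S (U(S) = S + 0 = S)
U(-54)/R(-44) = -54/45 = -54*1/45 = -6/5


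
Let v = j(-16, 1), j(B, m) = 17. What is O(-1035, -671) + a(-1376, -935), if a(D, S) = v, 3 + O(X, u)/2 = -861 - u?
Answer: -369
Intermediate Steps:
v = 17
O(X, u) = -1728 - 2*u (O(X, u) = -6 + 2*(-861 - u) = -6 + (-1722 - 2*u) = -1728 - 2*u)
a(D, S) = 17
O(-1035, -671) + a(-1376, -935) = (-1728 - 2*(-671)) + 17 = (-1728 + 1342) + 17 = -386 + 17 = -369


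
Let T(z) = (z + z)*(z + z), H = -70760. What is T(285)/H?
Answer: -16245/3538 ≈ -4.5916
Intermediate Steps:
T(z) = 4*z² (T(z) = (2*z)*(2*z) = 4*z²)
T(285)/H = (4*285²)/(-70760) = (4*81225)*(-1/70760) = 324900*(-1/70760) = -16245/3538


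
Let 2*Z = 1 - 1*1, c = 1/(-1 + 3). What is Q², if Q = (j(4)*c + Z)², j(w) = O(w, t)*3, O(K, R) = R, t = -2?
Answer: 81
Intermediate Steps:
c = ½ (c = 1/2 = ½ ≈ 0.50000)
j(w) = -6 (j(w) = -2*3 = -6)
Z = 0 (Z = (1 - 1*1)/2 = (1 - 1)/2 = (½)*0 = 0)
Q = 9 (Q = (-6*½ + 0)² = (-3 + 0)² = (-3)² = 9)
Q² = 9² = 81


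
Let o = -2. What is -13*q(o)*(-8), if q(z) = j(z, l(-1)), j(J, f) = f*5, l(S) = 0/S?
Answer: 0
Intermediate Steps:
l(S) = 0
j(J, f) = 5*f
q(z) = 0 (q(z) = 5*0 = 0)
-13*q(o)*(-8) = -13*0*(-8) = 0*(-8) = 0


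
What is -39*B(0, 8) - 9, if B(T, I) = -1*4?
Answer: 147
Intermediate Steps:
B(T, I) = -4
-39*B(0, 8) - 9 = -39*(-4) - 9 = 156 - 9 = 147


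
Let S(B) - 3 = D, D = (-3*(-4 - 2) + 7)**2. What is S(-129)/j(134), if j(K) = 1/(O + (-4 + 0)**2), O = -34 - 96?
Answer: -71592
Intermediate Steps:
O = -130
D = 625 (D = (-3*(-6) + 7)**2 = (18 + 7)**2 = 25**2 = 625)
S(B) = 628 (S(B) = 3 + 625 = 628)
j(K) = -1/114 (j(K) = 1/(-130 + (-4 + 0)**2) = 1/(-130 + (-4)**2) = 1/(-130 + 16) = 1/(-114) = -1/114)
S(-129)/j(134) = 628/(-1/114) = 628*(-114) = -71592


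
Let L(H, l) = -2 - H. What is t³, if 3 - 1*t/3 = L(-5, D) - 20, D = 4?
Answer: 216000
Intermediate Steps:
t = 60 (t = 9 - 3*((-2 - 1*(-5)) - 20) = 9 - 3*((-2 + 5) - 20) = 9 - 3*(3 - 20) = 9 - 3*(-17) = 9 + 51 = 60)
t³ = 60³ = 216000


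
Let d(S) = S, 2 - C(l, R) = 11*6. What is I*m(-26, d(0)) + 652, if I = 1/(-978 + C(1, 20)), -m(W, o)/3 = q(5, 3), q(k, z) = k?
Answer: 679399/1042 ≈ 652.01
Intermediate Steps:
C(l, R) = -64 (C(l, R) = 2 - 11*6 = 2 - 1*66 = 2 - 66 = -64)
m(W, o) = -15 (m(W, o) = -3*5 = -15)
I = -1/1042 (I = 1/(-978 - 64) = 1/(-1042) = -1/1042 ≈ -0.00095969)
I*m(-26, d(0)) + 652 = -1/1042*(-15) + 652 = 15/1042 + 652 = 679399/1042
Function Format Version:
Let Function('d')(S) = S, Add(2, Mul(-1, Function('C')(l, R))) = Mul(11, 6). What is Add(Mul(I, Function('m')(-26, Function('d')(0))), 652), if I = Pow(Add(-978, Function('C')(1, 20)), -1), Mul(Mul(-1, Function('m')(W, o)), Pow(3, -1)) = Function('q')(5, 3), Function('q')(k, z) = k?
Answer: Rational(679399, 1042) ≈ 652.01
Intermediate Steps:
Function('C')(l, R) = -64 (Function('C')(l, R) = Add(2, Mul(-1, Mul(11, 6))) = Add(2, Mul(-1, 66)) = Add(2, -66) = -64)
Function('m')(W, o) = -15 (Function('m')(W, o) = Mul(-3, 5) = -15)
I = Rational(-1, 1042) (I = Pow(Add(-978, -64), -1) = Pow(-1042, -1) = Rational(-1, 1042) ≈ -0.00095969)
Add(Mul(I, Function('m')(-26, Function('d')(0))), 652) = Add(Mul(Rational(-1, 1042), -15), 652) = Add(Rational(15, 1042), 652) = Rational(679399, 1042)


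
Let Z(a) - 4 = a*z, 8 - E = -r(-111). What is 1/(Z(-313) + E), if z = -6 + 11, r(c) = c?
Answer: -1/1664 ≈ -0.00060096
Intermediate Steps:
z = 5
E = -103 (E = 8 - (-1)*(-111) = 8 - 1*111 = 8 - 111 = -103)
Z(a) = 4 + 5*a (Z(a) = 4 + a*5 = 4 + 5*a)
1/(Z(-313) + E) = 1/((4 + 5*(-313)) - 103) = 1/((4 - 1565) - 103) = 1/(-1561 - 103) = 1/(-1664) = -1/1664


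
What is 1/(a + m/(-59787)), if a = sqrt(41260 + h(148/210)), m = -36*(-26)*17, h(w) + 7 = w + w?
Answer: 1042440/161585612599 + 37303*sqrt(454829865)/161585612599 ≈ 0.0049299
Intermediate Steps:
h(w) = -7 + 2*w (h(w) = -7 + (w + w) = -7 + 2*w)
m = 15912 (m = 936*17 = 15912)
a = sqrt(454829865)/105 (a = sqrt(41260 + (-7 + 2*(148/210))) = sqrt(41260 + (-7 + 2*(148*(1/210)))) = sqrt(41260 + (-7 + 2*(74/105))) = sqrt(41260 + (-7 + 148/105)) = sqrt(41260 - 587/105) = sqrt(4331713/105) = sqrt(454829865)/105 ≈ 203.11)
1/(a + m/(-59787)) = 1/(sqrt(454829865)/105 + 15912/(-59787)) = 1/(sqrt(454829865)/105 + 15912*(-1/59787)) = 1/(sqrt(454829865)/105 - 136/511) = 1/(-136/511 + sqrt(454829865)/105)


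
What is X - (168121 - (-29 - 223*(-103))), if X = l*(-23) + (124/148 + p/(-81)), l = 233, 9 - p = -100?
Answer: -451169902/2997 ≈ -1.5054e+5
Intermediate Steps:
p = 109 (p = 9 - 1*(-100) = 9 + 100 = 109)
X = -16062445/2997 (X = 233*(-23) + (124/148 + 109/(-81)) = -5359 + (124*(1/148) + 109*(-1/81)) = -5359 + (31/37 - 109/81) = -5359 - 1522/2997 = -16062445/2997 ≈ -5359.5)
X - (168121 - (-29 - 223*(-103))) = -16062445/2997 - (168121 - (-29 - 223*(-103))) = -16062445/2997 - (168121 - (-29 + 22969)) = -16062445/2997 - (168121 - 1*22940) = -16062445/2997 - (168121 - 22940) = -16062445/2997 - 1*145181 = -16062445/2997 - 145181 = -451169902/2997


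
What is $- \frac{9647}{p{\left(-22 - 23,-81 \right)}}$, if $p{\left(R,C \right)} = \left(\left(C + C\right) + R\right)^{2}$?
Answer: $- \frac{9647}{42849} \approx -0.22514$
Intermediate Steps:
$p{\left(R,C \right)} = \left(R + 2 C\right)^{2}$ ($p{\left(R,C \right)} = \left(2 C + R\right)^{2} = \left(R + 2 C\right)^{2}$)
$- \frac{9647}{p{\left(-22 - 23,-81 \right)}} = - \frac{9647}{\left(\left(-22 - 23\right) + 2 \left(-81\right)\right)^{2}} = - \frac{9647}{\left(\left(-22 - 23\right) - 162\right)^{2}} = - \frac{9647}{\left(-45 - 162\right)^{2}} = - \frac{9647}{\left(-207\right)^{2}} = - \frac{9647}{42849}$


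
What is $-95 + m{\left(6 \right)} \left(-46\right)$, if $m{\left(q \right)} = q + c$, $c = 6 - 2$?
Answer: $-555$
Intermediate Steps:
$c = 4$
$m{\left(q \right)} = 4 + q$ ($m{\left(q \right)} = q + 4 = 4 + q$)
$-95 + m{\left(6 \right)} \left(-46\right) = -95 + \left(4 + 6\right) \left(-46\right) = -95 + 10 \left(-46\right) = -95 - 460 = -555$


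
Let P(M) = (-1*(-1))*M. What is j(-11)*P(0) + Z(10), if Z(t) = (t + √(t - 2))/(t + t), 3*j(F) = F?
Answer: ½ + √2/10 ≈ 0.64142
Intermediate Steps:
j(F) = F/3
P(M) = M (P(M) = 1*M = M)
Z(t) = (t + √(-2 + t))/(2*t) (Z(t) = (t + √(-2 + t))/((2*t)) = (t + √(-2 + t))*(1/(2*t)) = (t + √(-2 + t))/(2*t))
j(-11)*P(0) + Z(10) = ((⅓)*(-11))*0 + (½)*(10 + √(-2 + 10))/10 = -11/3*0 + (½)*(⅒)*(10 + √8) = 0 + (½)*(⅒)*(10 + 2*√2) = 0 + (½ + √2/10) = ½ + √2/10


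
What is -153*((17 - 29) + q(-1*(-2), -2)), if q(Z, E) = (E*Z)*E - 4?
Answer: 1224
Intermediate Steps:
q(Z, E) = -4 + Z*E² (q(Z, E) = Z*E² - 4 = -4 + Z*E²)
-153*((17 - 29) + q(-1*(-2), -2)) = -153*((17 - 29) + (-4 - 1*(-2)*(-2)²)) = -153*(-12 + (-4 + 2*4)) = -153*(-12 + (-4 + 8)) = -153*(-12 + 4) = -153*(-8) = 1224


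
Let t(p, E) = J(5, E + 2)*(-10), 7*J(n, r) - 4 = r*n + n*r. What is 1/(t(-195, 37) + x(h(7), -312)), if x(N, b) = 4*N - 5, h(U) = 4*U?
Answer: -7/3191 ≈ -0.0021937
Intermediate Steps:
J(n, r) = 4/7 + 2*n*r/7 (J(n, r) = 4/7 + (r*n + n*r)/7 = 4/7 + (n*r + n*r)/7 = 4/7 + (2*n*r)/7 = 4/7 + 2*n*r/7)
x(N, b) = -5 + 4*N
t(p, E) = -240/7 - 100*E/7 (t(p, E) = (4/7 + (2/7)*5*(E + 2))*(-10) = (4/7 + (2/7)*5*(2 + E))*(-10) = (4/7 + (20/7 + 10*E/7))*(-10) = (24/7 + 10*E/7)*(-10) = -240/7 - 100*E/7)
1/(t(-195, 37) + x(h(7), -312)) = 1/((-240/7 - 100/7*37) + (-5 + 4*(4*7))) = 1/((-240/7 - 3700/7) + (-5 + 4*28)) = 1/(-3940/7 + (-5 + 112)) = 1/(-3940/7 + 107) = 1/(-3191/7) = -7/3191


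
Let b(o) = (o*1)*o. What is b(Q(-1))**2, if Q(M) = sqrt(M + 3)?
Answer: 4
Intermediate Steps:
Q(M) = sqrt(3 + M)
b(o) = o**2 (b(o) = o*o = o**2)
b(Q(-1))**2 = ((sqrt(3 - 1))**2)**2 = ((sqrt(2))**2)**2 = 2**2 = 4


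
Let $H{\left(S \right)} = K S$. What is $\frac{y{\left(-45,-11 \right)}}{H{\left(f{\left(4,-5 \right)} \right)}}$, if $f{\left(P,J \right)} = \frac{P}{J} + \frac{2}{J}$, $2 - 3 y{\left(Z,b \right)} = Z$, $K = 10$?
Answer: $- \frac{47}{36} \approx -1.3056$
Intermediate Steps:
$y{\left(Z,b \right)} = \frac{2}{3} - \frac{Z}{3}$
$f{\left(P,J \right)} = \frac{2}{J} + \frac{P}{J}$
$H{\left(S \right)} = 10 S$
$\frac{y{\left(-45,-11 \right)}}{H{\left(f{\left(4,-5 \right)} \right)}} = \frac{\frac{2}{3} - -15}{10 \frac{2 + 4}{-5}} = \frac{\frac{2}{3} + 15}{10 \left(\left(- \frac{1}{5}\right) 6\right)} = \frac{47}{3 \cdot 10 \left(- \frac{6}{5}\right)} = \frac{47}{3 \left(-12\right)} = \frac{47}{3} \left(- \frac{1}{12}\right) = - \frac{47}{36}$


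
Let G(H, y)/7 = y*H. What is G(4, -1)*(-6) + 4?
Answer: 172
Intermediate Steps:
G(H, y) = 7*H*y (G(H, y) = 7*(y*H) = 7*(H*y) = 7*H*y)
G(4, -1)*(-6) + 4 = (7*4*(-1))*(-6) + 4 = -28*(-6) + 4 = 168 + 4 = 172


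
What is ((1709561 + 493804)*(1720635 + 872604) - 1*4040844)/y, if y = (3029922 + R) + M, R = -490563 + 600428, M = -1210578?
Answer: 5713848008391/1929209 ≈ 2.9618e+6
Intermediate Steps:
R = 109865
y = 1929209 (y = (3029922 + 109865) - 1210578 = 3139787 - 1210578 = 1929209)
((1709561 + 493804)*(1720635 + 872604) - 1*4040844)/y = ((1709561 + 493804)*(1720635 + 872604) - 1*4040844)/1929209 = (2203365*2593239 - 4040844)*(1/1929209) = (5713852049235 - 4040844)*(1/1929209) = 5713848008391*(1/1929209) = 5713848008391/1929209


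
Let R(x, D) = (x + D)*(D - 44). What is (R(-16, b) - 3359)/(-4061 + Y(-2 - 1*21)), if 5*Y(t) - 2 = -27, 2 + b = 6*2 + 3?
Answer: 1633/2033 ≈ 0.80325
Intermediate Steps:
b = 13 (b = -2 + (6*2 + 3) = -2 + (12 + 3) = -2 + 15 = 13)
Y(t) = -5 (Y(t) = ⅖ + (⅕)*(-27) = ⅖ - 27/5 = -5)
R(x, D) = (-44 + D)*(D + x) (R(x, D) = (D + x)*(-44 + D) = (-44 + D)*(D + x))
(R(-16, b) - 3359)/(-4061 + Y(-2 - 1*21)) = ((13² - 44*13 - 44*(-16) + 13*(-16)) - 3359)/(-4061 - 5) = ((169 - 572 + 704 - 208) - 3359)/(-4066) = (93 - 3359)*(-1/4066) = -3266*(-1/4066) = 1633/2033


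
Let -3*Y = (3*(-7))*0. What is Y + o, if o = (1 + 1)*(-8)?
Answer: -16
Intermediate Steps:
o = -16 (o = 2*(-8) = -16)
Y = 0 (Y = -3*(-7)*0/3 = -(-7)*0 = -⅓*0 = 0)
Y + o = 0 - 16 = -16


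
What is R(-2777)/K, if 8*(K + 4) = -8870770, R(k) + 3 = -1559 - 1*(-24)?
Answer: 6152/4435401 ≈ 0.0013870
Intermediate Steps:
R(k) = -1538 (R(k) = -3 + (-1559 - 1*(-24)) = -3 + (-1559 + 24) = -3 - 1535 = -1538)
K = -4435401/4 (K = -4 + (⅛)*(-8870770) = -4 - 4435385/4 = -4435401/4 ≈ -1.1089e+6)
R(-2777)/K = -1538/(-4435401/4) = -1538*(-4/4435401) = 6152/4435401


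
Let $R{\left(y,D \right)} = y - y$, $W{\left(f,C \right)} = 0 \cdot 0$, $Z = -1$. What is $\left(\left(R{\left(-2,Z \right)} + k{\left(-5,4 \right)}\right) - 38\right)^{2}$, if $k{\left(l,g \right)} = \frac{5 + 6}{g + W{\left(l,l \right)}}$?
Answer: $\frac{19881}{16} \approx 1242.6$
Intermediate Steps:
$W{\left(f,C \right)} = 0$
$R{\left(y,D \right)} = 0$
$k{\left(l,g \right)} = \frac{11}{g}$ ($k{\left(l,g \right)} = \frac{5 + 6}{g + 0} = \frac{11}{g}$)
$\left(\left(R{\left(-2,Z \right)} + k{\left(-5,4 \right)}\right) - 38\right)^{2} = \left(\left(0 + \frac{11}{4}\right) - 38\right)^{2} = \left(\frac{11}{4} - 38\right)^{2} = \left(- \frac{141}{4}\right)^{2} = \frac{19881}{16}$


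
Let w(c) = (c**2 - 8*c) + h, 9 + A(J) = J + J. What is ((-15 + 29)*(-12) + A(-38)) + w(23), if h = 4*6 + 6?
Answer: 122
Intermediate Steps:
A(J) = -9 + 2*J (A(J) = -9 + (J + J) = -9 + 2*J)
h = 30 (h = 24 + 6 = 30)
w(c) = 30 + c**2 - 8*c (w(c) = (c**2 - 8*c) + 30 = 30 + c**2 - 8*c)
((-15 + 29)*(-12) + A(-38)) + w(23) = ((-15 + 29)*(-12) + (-9 + 2*(-38))) + (30 + 23**2 - 8*23) = (14*(-12) + (-9 - 76)) + (30 + 529 - 184) = (-168 - 85) + 375 = -253 + 375 = 122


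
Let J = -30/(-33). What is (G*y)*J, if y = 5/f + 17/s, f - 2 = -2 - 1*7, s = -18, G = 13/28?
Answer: -1235/1764 ≈ -0.70011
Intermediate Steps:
G = 13/28 (G = 13*(1/28) = 13/28 ≈ 0.46429)
J = 10/11 (J = -30*(-1/33) = 10/11 ≈ 0.90909)
f = -7 (f = 2 + (-2 - 1*7) = 2 + (-2 - 7) = 2 - 9 = -7)
y = -209/126 (y = 5/(-7) + 17/(-18) = 5*(-1/7) + 17*(-1/18) = -5/7 - 17/18 = -209/126 ≈ -1.6587)
(G*y)*J = ((13/28)*(-209/126))*(10/11) = -2717/3528*10/11 = -1235/1764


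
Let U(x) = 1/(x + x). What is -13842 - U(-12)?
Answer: -332207/24 ≈ -13842.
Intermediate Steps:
U(x) = 1/(2*x)
-13842 - U(-12) = -13842 - 1/(2*(-12)) = -13842 - (-1)/(2*12) = -13842 - 1*(-1/24) = -13842 + 1/24 = -332207/24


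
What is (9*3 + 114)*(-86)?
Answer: -12126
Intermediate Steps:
(9*3 + 114)*(-86) = (27 + 114)*(-86) = 141*(-86) = -12126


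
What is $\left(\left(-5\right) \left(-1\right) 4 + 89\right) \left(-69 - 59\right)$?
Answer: $-13952$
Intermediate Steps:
$\left(\left(-5\right) \left(-1\right) 4 + 89\right) \left(-69 - 59\right) = \left(5 \cdot 4 + 89\right) \left(-128\right) = \left(20 + 89\right) \left(-128\right) = 109 \left(-128\right) = -13952$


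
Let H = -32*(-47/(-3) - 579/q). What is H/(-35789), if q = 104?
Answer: 12604/1395771 ≈ 0.0090301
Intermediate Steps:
H = -12604/39 (H = -32*(-47/(-3) - 579/104) = -32*(-47*(-⅓) - 579*1/104) = -32*(47/3 - 579/104) = -32*3151/312 = -12604/39 ≈ -323.18)
H/(-35789) = -12604/39/(-35789) = -12604/39*(-1/35789) = 12604/1395771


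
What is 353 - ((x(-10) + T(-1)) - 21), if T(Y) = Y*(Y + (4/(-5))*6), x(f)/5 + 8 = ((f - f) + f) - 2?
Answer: 2341/5 ≈ 468.20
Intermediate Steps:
x(f) = -50 + 5*f (x(f) = -40 + 5*(((f - f) + f) - 2) = -40 + 5*((0 + f) - 2) = -40 + 5*(f - 2) = -40 + 5*(-2 + f) = -40 + (-10 + 5*f) = -50 + 5*f)
T(Y) = Y*(-24/5 + Y) (T(Y) = Y*(Y + (4*(-⅕))*6) = Y*(Y - ⅘*6) = Y*(Y - 24/5) = Y*(-24/5 + Y))
353 - ((x(-10) + T(-1)) - 21) = 353 - (((-50 + 5*(-10)) + (⅕)*(-1)*(-24 + 5*(-1))) - 21) = 353 - (((-50 - 50) + (⅕)*(-1)*(-24 - 5)) - 21) = 353 - ((-100 + (⅕)*(-1)*(-29)) - 21) = 353 - ((-100 + 29/5) - 21) = 353 - (-471/5 - 21) = 353 - 1*(-576/5) = 353 + 576/5 = 2341/5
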